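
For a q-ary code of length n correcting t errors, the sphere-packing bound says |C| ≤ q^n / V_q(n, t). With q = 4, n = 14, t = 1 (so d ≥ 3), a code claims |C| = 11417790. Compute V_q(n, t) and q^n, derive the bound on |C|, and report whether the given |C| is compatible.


V_q(n, t) = 43, q^n = 268435456, Hamming bound = 6242685, |C| = 11417790 > bound (violated).

Step 1: Compute V_q(n, t) = Σ_{j=0}^1 C(n, j) (q−1)^j.
  j = 0: C(14,0)·(3)^0 = 1·1 = 1.
  j = 1: C(14,1)·(3)^1 = 14·3 = 42.
  V_q(n, t) = 1 + 42 = 43.
Step 2: q^n = 4^14 = 268435456.
Step 3: Hamming bound ⌊q^n / V_q(n,t)⌋ = ⌊268435456/43⌋ = 6242685.
Step 4: Compare |C| = 11417790 to 6242685: violated.
The claimed |C| lies above the Hamming bound, so no 4-ary code of length 14 with d ≥ 3 can have 11417790 codewords.


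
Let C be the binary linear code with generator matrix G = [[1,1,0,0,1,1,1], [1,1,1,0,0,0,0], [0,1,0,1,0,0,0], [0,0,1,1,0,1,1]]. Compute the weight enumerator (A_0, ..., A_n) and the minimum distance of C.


Weight distribution: A_0 = 1, A_2 = 3, A_3 = 4, A_4 = 3, A_5 = 4, A_6 = 1. Minimum distance d = 2.

Enumerate all 2^4 = 16 messages m ∈ F_2^4.
For each, compute codeword c = mG in F_2^7, then tally its weight.
  m = 0000 → c = 0000000, weight = 0.
  m = 1000 → c = 1100111, weight = 5.
  m = 0100 → c = 1110000, weight = 3.
  m = 1100 → c = 0010111, weight = 4.
  m = 0010 → c = 0101000, weight = 2.
  m = 1010 → c = 1001111, weight = 5.
  m = 0110 → c = 1011000, weight = 3.
  m = 1110 → c = 0111111, weight = 6.
  m = 0001 → c = 0011011, weight = 4.
  m = 1001 → c = 1111100, weight = 5.
  m = 0101 → c = 1101011, weight = 5.
  m = 1101 → c = 0001100, weight = 2.
  m = 0011 → c = 0110011, weight = 4.
  m = 1011 → c = 1010100, weight = 3.
  m = 0111 → c = 1000011, weight = 3.
  m = 1111 → c = 0100100, weight = 2.
Tally weights:
  weight 0: 1 codewords.
  weight 2: 3 codewords.
  weight 3: 4 codewords.
  weight 4: 3 codewords.
  weight 5: 4 codewords.
  weight 6: 1 codewords.
Minimum distance d = smallest w > 0 with A_w > 0 = 2.
Sanity: Σ A_w = 16 = 2^4 = 16 ✓.


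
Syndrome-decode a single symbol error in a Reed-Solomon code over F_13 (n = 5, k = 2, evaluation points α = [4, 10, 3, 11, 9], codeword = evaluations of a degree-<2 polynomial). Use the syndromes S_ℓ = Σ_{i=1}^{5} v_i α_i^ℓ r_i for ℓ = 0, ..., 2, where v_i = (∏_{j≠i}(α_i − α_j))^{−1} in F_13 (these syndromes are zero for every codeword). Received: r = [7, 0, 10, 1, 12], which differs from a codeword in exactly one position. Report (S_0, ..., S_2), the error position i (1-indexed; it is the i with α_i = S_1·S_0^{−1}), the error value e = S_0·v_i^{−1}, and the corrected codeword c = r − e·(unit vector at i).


S = (11, 7, 8), error at position 3, error magnitude e = 4, c = [7, 0, 6, 1, 12].

Step 1: column multipliers v_i = (∏_{j≠i}(α_i − α_j))^{−1} mod 13.
  i = 1 (α = 4): (4−10)(4−3)(4−11)(4−9) = (−6)·1·(−7)·(−5) = −210 ≡ 11, so v_1 = 11^{−1} = 6 (mod 13).
  i = 2 (α = 10): (10−4)(10−3)(10−11)(10−9) = 6·7·(−1)·1 = −42 ≡ 10, so v_2 = 10^{−1} = 4 (mod 13).
  i = 3 (α = 3): (3−4)(3−10)(3−11)(3−9) = (−1)·(−7)·(−8)·(−6) = 336 ≡ 11, so v_3 = 11^{−1} = 6 (mod 13).
  i = 4 (α = 11): (11−4)(11−10)(11−3)(11−9) = 7·1·8·2 = 112 ≡ 8, so v_4 = 8^{−1} = 5 (mod 13).
  i = 5 (α = 9): (9−4)(9−10)(9−3)(9−11) = 5·(−1)·6·(−2) = 60 ≡ 8, so v_5 = 8^{−1} = 5 (mod 13).
  v = [6, 4, 6, 5, 5].
Step 2: syndromes of r = [7, 0, 10, 1, 12] (all sums mod 13).
  S_0 = Σ v_i r_i = 6·7 + 4·0 + 6·10 + 5·1 + 5·12 = 167 ≡ 11.
  S_1 = Σ v_i α_i r_i = 6·4·7 + 4·10·0 + 6·3·10 + 5·11·1 + 5·9·12 = 943 ≡ 7.
  α_i^2 mod 13 = [3, 9, 9, 4, 3].
  S_2 = Σ v_i α_i^2 r_i = 6·3·7 + 4·9·0 + 6·9·10 + 5·4·1 + 5·3·12 = 866 ≡ 8.
  S = (11, 7, 8) ≠ 0, so r is not a codeword (an error is present).
Step 3: locate the error. For a single error e at position i, S_ℓ = v_i·e·α_i^ℓ, so α_err = S_1/S_0.
  S_0^{−1} = 11^{−1} = 6 (mod 13), so α_err = 7·6 = 42 ≡ 3 = α_3. Error position i = 3.
  Consistency check: S_2/S_1 = 8·2 = 16 ≡ 3 = α_err ✓ (single-error assumption holds).
Step 4: error magnitude e = S_0/v_3 = S_0·∏_{j≠3}(α_3 − α_j) = 11·11 = 121 ≡ 4 (mod 13).
Step 5: correct position 3: c_3 = r_3 − e = 10 − 4 ≡ 6 (mod 13). Hence c = [7, 0, 6, 1, 12].
  Check: interpolating c through the α_i gives m(x) = 3 + 1·x (degree < 2) with m(α_i) = c_i for every i, so c is indeed a codeword.


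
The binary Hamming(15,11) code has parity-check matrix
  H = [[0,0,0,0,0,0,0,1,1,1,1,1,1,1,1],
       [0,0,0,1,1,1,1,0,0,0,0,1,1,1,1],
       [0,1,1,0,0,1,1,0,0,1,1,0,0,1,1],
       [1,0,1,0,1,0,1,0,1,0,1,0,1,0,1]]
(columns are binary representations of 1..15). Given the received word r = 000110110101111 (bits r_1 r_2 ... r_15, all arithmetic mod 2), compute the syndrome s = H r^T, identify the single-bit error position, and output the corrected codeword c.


s = (0, 1, 0, 0)^T, error position = 4, corrected codeword c = 000010110101111

Compute s = H r^T mod 2 one row at a time:
  s_1 = 1 + 0 + 1 + 0 + 1 + 1 + 1 + 1 = 6 ≡ 0 (mod 2).
  s_2 = 1 + 1 + 0 + 1 + 1 + 1 + 1 + 1 = 7 ≡ 1 (mod 2).
  s_3 = 0 + 0 + 0 + 1 + 1 + 0 + 1 + 1 = 4 ≡ 0 (mod 2).
  s_4 = 0 + 0 + 1 + 1 + 0 + 0 + 1 + 1 = 4 ≡ 0 (mod 2).
s = (0, 1, 0, 0)^T — this equals column 4 of H (binary 0100), so error is at position 4.
Correct: flip bit 4 of r = 000110110101111 to get c = 000010110101111.


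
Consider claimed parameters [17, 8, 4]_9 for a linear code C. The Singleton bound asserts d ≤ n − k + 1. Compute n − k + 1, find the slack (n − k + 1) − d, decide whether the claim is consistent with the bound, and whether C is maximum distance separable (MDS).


Singleton RHS = n − k + 1 = 10, slack = 6, bound satisfied, not MDS.

Singleton bound: d ≤ n − k + 1.
Here n = 17, k = 8, so n − k + 1 = 10.
Given d = 4, check d ≤ 10: YES.
Slack = (n − k + 1) − d = 6.
The code is NOT MDS (slack = 6 > 0).
Description: the claimed parameters are [17, 8, 4]_9; such a code would be non-MDS.


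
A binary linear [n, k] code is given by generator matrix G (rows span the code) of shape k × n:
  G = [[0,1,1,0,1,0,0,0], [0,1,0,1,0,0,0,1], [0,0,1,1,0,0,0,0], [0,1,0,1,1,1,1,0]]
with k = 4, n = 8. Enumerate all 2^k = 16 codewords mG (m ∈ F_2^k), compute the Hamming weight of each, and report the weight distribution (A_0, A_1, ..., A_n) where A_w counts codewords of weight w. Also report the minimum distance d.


Weight distribution: A_0 = 1, A_2 = 3, A_3 = 4, A_4 = 3, A_5 = 4, A_6 = 1. Minimum distance d = 2.

Enumerate all 2^4 = 16 messages m ∈ F_2^4.
For each, compute codeword c = mG in F_2^8, then tally its weight.
  m = 0000 → c = 00000000, weight = 0.
  m = 1000 → c = 01101000, weight = 3.
  m = 0100 → c = 01010001, weight = 3.
  m = 1100 → c = 00111001, weight = 4.
  m = 0010 → c = 00110000, weight = 2.
  m = 1010 → c = 01011000, weight = 3.
  m = 0110 → c = 01100001, weight = 3.
  m = 1110 → c = 00001001, weight = 2.
  m = 0001 → c = 01011110, weight = 5.
  m = 1001 → c = 00110110, weight = 4.
  m = 0101 → c = 00001111, weight = 4.
  m = 1101 → c = 01100111, weight = 5.
  m = 0011 → c = 01101110, weight = 5.
  m = 1011 → c = 00000110, weight = 2.
  m = 0111 → c = 00111111, weight = 6.
  m = 1111 → c = 01010111, weight = 5.
Tally weights:
  weight 0: 1 codewords.
  weight 2: 3 codewords.
  weight 3: 4 codewords.
  weight 4: 3 codewords.
  weight 5: 4 codewords.
  weight 6: 1 codewords.
Minimum distance d = smallest w > 0 with A_w > 0 = 2.
Sanity: Σ A_w = 16 = 2^4 = 16 ✓.


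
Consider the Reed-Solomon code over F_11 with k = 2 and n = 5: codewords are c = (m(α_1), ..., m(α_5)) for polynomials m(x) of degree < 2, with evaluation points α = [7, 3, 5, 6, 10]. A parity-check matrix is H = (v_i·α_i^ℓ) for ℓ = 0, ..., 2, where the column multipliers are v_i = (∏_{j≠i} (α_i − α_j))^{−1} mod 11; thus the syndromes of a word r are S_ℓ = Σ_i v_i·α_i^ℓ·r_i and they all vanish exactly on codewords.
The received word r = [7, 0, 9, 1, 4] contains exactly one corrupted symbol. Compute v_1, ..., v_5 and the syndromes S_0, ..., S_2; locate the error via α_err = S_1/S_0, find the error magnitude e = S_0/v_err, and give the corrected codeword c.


S = (4, 2, 1), error at position 4, error magnitude e = 4, c = [7, 0, 9, 8, 4].

Step 1: column multipliers v_i = (∏_{j≠i}(α_i − α_j))^{−1} mod 11.
  i = 1 (α = 7): (7−3)(7−5)(7−6)(7−10) = 4·2·1·(−3) = −24 ≡ 9, so v_1 = 9^{−1} = 5 (mod 11).
  i = 2 (α = 3): (3−7)(3−5)(3−6)(3−10) = (−4)·(−2)·(−3)·(−7) = 168 ≡ 3, so v_2 = 3^{−1} = 4 (mod 11).
  i = 3 (α = 5): (5−7)(5−3)(5−6)(5−10) = (−2)·2·(−1)·(−5) = −20 ≡ 2, so v_3 = 2^{−1} = 6 (mod 11).
  i = 4 (α = 6): (6−7)(6−3)(6−5)(6−10) = (−1)·3·1·(−4) = 12 ≡ 1, so v_4 = 1^{−1} = 1 (mod 11).
  i = 5 (α = 10): (10−7)(10−3)(10−5)(10−6) = 3·7·5·4 = 420 ≡ 2, so v_5 = 2^{−1} = 6 (mod 11).
  v = [5, 4, 6, 1, 6].
Step 2: syndromes of r = [7, 0, 9, 1, 4] (all sums mod 11).
  S_0 = Σ v_i r_i = 5·7 + 4·0 + 6·9 + 1·1 + 6·4 = 114 ≡ 4.
  S_1 = Σ v_i α_i r_i = 5·7·7 + 4·3·0 + 6·5·9 + 1·6·1 + 6·10·4 = 761 ≡ 2.
  α_i^2 mod 11 = [5, 9, 3, 3, 1].
  S_2 = Σ v_i α_i^2 r_i = 5·5·7 + 4·9·0 + 6·3·9 + 1·3·1 + 6·1·4 = 364 ≡ 1.
  S = (4, 2, 1) ≠ 0, so r is not a codeword (an error is present).
Step 3: locate the error. For a single error e at position i, S_ℓ = v_i·e·α_i^ℓ, so α_err = S_1/S_0.
  S_0^{−1} = 4^{−1} = 3 (mod 11), so α_err = 2·3 = 6 ≡ 6 = α_4. Error position i = 4.
  Consistency check: S_2/S_1 = 1·6 = 6 ≡ 6 = α_err ✓ (single-error assumption holds).
Step 4: error magnitude e = S_0/v_4 = S_0·∏_{j≠4}(α_4 − α_j) = 4·1 = 4 ≡ 4 (mod 11).
Step 5: correct position 4: c_4 = r_4 − e = 1 − 4 ≡ 8 (mod 11). Hence c = [7, 0, 9, 8, 4].
  Check: interpolating c through the α_i gives m(x) = 3 + 10·x (degree < 2) with m(α_i) = c_i for every i, so c is indeed a codeword.


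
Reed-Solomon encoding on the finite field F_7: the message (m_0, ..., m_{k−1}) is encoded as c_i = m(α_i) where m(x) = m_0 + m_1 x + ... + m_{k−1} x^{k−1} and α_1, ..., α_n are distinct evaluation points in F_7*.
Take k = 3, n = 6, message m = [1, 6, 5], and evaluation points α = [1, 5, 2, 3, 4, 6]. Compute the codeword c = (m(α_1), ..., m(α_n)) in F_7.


c = [5, 2, 5, 1, 0, 0]

Message polynomial: m(x) = 1 + 6·x + 5·x^2 (mod 7).
For each evaluation point α_i, compute m(α_i) mod 7:
  α_1 = 1: Horner steps 5 → 4 → 5, so m(1) = 5.
  α_2 = 5: Horner steps 5 → 3 → 2, so m(5) = 2.
  α_3 = 2: Horner steps 5 → 2 → 5, so m(2) = 5.
  α_4 = 3: Horner steps 5 → 0 → 1, so m(3) = 1.
  α_5 = 4: Horner steps 5 → 5 → 0, so m(4) = 0.
  α_6 = 6: Horner steps 5 → 1 → 0, so m(6) = 0.
Codeword c = [5, 2, 5, 1, 0, 0] ∈ F_7^6.


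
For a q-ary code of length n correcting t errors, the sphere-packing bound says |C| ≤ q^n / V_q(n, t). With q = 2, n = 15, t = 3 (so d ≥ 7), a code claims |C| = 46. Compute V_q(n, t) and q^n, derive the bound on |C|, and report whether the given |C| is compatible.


V_q(n, t) = 576, q^n = 32768, Hamming bound = 56, |C| = 46 ≤ bound (satisfied).

Step 1: Compute V_q(n, t) = Σ_{j=0}^3 C(n, j) (q−1)^j.
  j = 0: C(15,0)·(1)^0 = 1·1 = 1.
  j = 1: C(15,1)·(1)^1 = 15·1 = 15.
  j = 2: C(15,2)·(1)^2 = 105·1 = 105.
  j = 3: C(15,3)·(1)^3 = 455·1 = 455.
  V_q(n, t) = 1 + 15 + 105 + 455 = 576.
Step 2: q^n = 2^15 = 32768.
Step 3: Hamming bound ⌊q^n / V_q(n,t)⌋ = ⌊32768/576⌋ = 56.
Step 4: Compare |C| = 46 to 56: satisfied.
The claimed |C| lies below the Hamming bound.


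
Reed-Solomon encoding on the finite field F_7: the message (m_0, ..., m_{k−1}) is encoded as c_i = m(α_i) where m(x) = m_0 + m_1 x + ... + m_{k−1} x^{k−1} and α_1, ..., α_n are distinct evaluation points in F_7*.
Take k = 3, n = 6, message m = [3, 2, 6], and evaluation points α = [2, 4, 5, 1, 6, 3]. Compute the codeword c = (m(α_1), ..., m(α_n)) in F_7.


c = [3, 2, 2, 4, 0, 0]

Message polynomial: m(x) = 3 + 2·x + 6·x^2 (mod 7).
For each evaluation point α_i, compute m(α_i) mod 7:
  α_1 = 2: Horner steps 6 → 0 → 3, so m(2) = 3.
  α_2 = 4: Horner steps 6 → 5 → 2, so m(4) = 2.
  α_3 = 5: Horner steps 6 → 4 → 2, so m(5) = 2.
  α_4 = 1: Horner steps 6 → 1 → 4, so m(1) = 4.
  α_5 = 6: Horner steps 6 → 3 → 0, so m(6) = 0.
  α_6 = 3: Horner steps 6 → 6 → 0, so m(3) = 0.
Codeword c = [3, 2, 2, 4, 0, 0] ∈ F_7^6.


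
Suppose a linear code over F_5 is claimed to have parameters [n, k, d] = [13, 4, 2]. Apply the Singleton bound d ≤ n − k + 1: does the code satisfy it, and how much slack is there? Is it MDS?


Singleton RHS = n − k + 1 = 10, slack = 8, bound satisfied, not MDS.

Singleton bound: d ≤ n − k + 1.
Here n = 13, k = 4, so n − k + 1 = 10.
Given d = 2, check d ≤ 10: YES.
Slack = (n − k + 1) − d = 8.
The code is NOT MDS (slack = 8 > 0).
Description: the claimed parameters are [13, 4, 2]_5; such a code would be non-MDS.


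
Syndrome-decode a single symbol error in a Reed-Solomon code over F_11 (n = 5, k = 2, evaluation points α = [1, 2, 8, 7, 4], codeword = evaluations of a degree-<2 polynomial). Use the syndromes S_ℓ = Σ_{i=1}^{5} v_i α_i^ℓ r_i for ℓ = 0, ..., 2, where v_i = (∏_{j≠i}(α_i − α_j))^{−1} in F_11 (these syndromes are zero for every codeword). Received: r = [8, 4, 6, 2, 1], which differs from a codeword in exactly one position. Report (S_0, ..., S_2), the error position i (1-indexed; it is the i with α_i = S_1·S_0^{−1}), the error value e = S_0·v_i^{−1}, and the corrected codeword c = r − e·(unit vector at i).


S = (6, 6, 6), error at position 1, error magnitude e = 8, c = [0, 4, 6, 2, 1].

Step 1: column multipliers v_i = (∏_{j≠i}(α_i − α_j))^{−1} mod 11.
  i = 1 (α = 1): (1−2)(1−8)(1−7)(1−4) = (−1)·(−7)·(−6)·(−3) = 126 ≡ 5, so v_1 = 5^{−1} = 9 (mod 11).
  i = 2 (α = 2): (2−1)(2−8)(2−7)(2−4) = 1·(−6)·(−5)·(−2) = −60 ≡ 6, so v_2 = 6^{−1} = 2 (mod 11).
  i = 3 (α = 8): (8−1)(8−2)(8−7)(8−4) = 7·6·1·4 = 168 ≡ 3, so v_3 = 3^{−1} = 4 (mod 11).
  i = 4 (α = 7): (7−1)(7−2)(7−8)(7−4) = 6·5·(−1)·3 = −90 ≡ 9, so v_4 = 9^{−1} = 5 (mod 11).
  i = 5 (α = 4): (4−1)(4−2)(4−8)(4−7) = 3·2·(−4)·(−3) = 72 ≡ 6, so v_5 = 6^{−1} = 2 (mod 11).
  v = [9, 2, 4, 5, 2].
Step 2: syndromes of r = [8, 4, 6, 2, 1] (all sums mod 11).
  S_0 = Σ v_i r_i = 9·8 + 2·4 + 4·6 + 5·2 + 2·1 = 116 ≡ 6.
  S_1 = Σ v_i α_i r_i = 9·1·8 + 2·2·4 + 4·8·6 + 5·7·2 + 2·4·1 = 358 ≡ 6.
  α_i^2 mod 11 = [1, 4, 9, 5, 5].
  S_2 = Σ v_i α_i^2 r_i = 9·1·8 + 2·4·4 + 4·9·6 + 5·5·2 + 2·5·1 = 380 ≡ 6.
  S = (6, 6, 6) ≠ 0, so r is not a codeword (an error is present).
Step 3: locate the error. For a single error e at position i, S_ℓ = v_i·e·α_i^ℓ, so α_err = S_1/S_0.
  S_0^{−1} = 6^{−1} = 2 (mod 11), so α_err = 6·2 = 12 ≡ 1 = α_1. Error position i = 1.
  Consistency check: S_2/S_1 = 6·2 = 12 ≡ 1 = α_err ✓ (single-error assumption holds).
Step 4: error magnitude e = S_0/v_1 = S_0·∏_{j≠1}(α_1 − α_j) = 6·5 = 30 ≡ 8 (mod 11).
Step 5: correct position 1: c_1 = r_1 − e = 8 − 8 ≡ 0 (mod 11). Hence c = [0, 4, 6, 2, 1].
  Check: interpolating c through the α_i gives m(x) = 7 + 4·x (degree < 2) with m(α_i) = c_i for every i, so c is indeed a codeword.


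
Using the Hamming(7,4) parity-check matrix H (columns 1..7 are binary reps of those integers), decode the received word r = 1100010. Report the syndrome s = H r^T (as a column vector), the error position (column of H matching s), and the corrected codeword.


s = (1, 0, 1)^T, error position = 5, corrected codeword c = 1100110

Compute s = H r^T mod 2 one row at a time:
  s_1 = 0 + 0 + 1 + 0 = 1 ≡ 1 (mod 2).
  s_2 = 1 + 0 + 1 + 0 = 2 ≡ 0 (mod 2).
  s_3 = 1 + 0 + 0 + 0 = 1 ≡ 1 (mod 2).
s = (1, 0, 1)^T — this equals column 5 of H (binary 101), so error is at position 5.
Correct: flip bit 5 of r = 1100010 to get c = 1100110.


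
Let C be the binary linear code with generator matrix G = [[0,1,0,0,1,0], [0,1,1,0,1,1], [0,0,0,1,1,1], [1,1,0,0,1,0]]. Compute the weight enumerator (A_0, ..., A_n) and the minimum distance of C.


Weight distribution: A_0 = 1, A_1 = 1, A_2 = 2, A_3 = 6, A_4 = 5, A_5 = 1. Minimum distance d = 1.

Enumerate all 2^4 = 16 messages m ∈ F_2^4.
For each, compute codeword c = mG in F_2^6, then tally its weight.
  m = 0000 → c = 000000, weight = 0.
  m = 1000 → c = 010010, weight = 2.
  m = 0100 → c = 011011, weight = 4.
  m = 1100 → c = 001001, weight = 2.
  m = 0010 → c = 000111, weight = 3.
  m = 1010 → c = 010101, weight = 3.
  m = 0110 → c = 011100, weight = 3.
  m = 1110 → c = 001110, weight = 3.
  m = 0001 → c = 110010, weight = 3.
  m = 1001 → c = 100000, weight = 1.
  m = 0101 → c = 101001, weight = 3.
  m = 1101 → c = 111011, weight = 5.
  m = 0011 → c = 110101, weight = 4.
  m = 1011 → c = 100111, weight = 4.
  m = 0111 → c = 101110, weight = 4.
  m = 1111 → c = 111100, weight = 4.
Tally weights:
  weight 0: 1 codewords.
  weight 1: 1 codewords.
  weight 2: 2 codewords.
  weight 3: 6 codewords.
  weight 4: 5 codewords.
  weight 5: 1 codewords.
Minimum distance d = smallest w > 0 with A_w > 0 = 1.
Sanity: Σ A_w = 16 = 2^4 = 16 ✓.


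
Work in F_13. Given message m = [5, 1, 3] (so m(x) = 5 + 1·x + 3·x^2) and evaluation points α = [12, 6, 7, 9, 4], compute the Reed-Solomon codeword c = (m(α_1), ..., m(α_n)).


c = [7, 2, 3, 10, 5]

Message polynomial: m(x) = 5 + 1·x + 3·x^2 (mod 13).
For each evaluation point α_i, compute m(α_i) mod 13:
  α_1 = 12: Horner steps 3 → 11 → 7, so m(12) = 7.
  α_2 = 6: Horner steps 3 → 6 → 2, so m(6) = 2.
  α_3 = 7: Horner steps 3 → 9 → 3, so m(7) = 3.
  α_4 = 9: Horner steps 3 → 2 → 10, so m(9) = 10.
  α_5 = 4: Horner steps 3 → 0 → 5, so m(4) = 5.
Codeword c = [7, 2, 3, 10, 5] ∈ F_13^5.


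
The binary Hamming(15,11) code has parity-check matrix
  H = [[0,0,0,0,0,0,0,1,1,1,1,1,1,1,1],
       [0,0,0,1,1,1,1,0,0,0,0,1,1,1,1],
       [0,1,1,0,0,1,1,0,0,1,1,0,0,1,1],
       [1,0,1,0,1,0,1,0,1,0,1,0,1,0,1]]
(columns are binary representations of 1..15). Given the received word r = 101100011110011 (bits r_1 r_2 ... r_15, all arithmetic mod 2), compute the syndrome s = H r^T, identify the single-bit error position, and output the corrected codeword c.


s = (0, 1, 1, 1)^T, error position = 7, corrected codeword c = 101100111110011

Compute s = H r^T mod 2 one row at a time:
  s_1 = 1 + 1 + 1 + 1 + 0 + 0 + 1 + 1 = 6 ≡ 0 (mod 2).
  s_2 = 1 + 0 + 0 + 0 + 0 + 0 + 1 + 1 = 3 ≡ 1 (mod 2).
  s_3 = 0 + 1 + 0 + 0 + 1 + 1 + 1 + 1 = 5 ≡ 1 (mod 2).
  s_4 = 1 + 1 + 0 + 0 + 1 + 1 + 0 + 1 = 5 ≡ 1 (mod 2).
s = (0, 1, 1, 1)^T — this equals column 7 of H (binary 0111), so error is at position 7.
Correct: flip bit 7 of r = 101100011110011 to get c = 101100111110011.


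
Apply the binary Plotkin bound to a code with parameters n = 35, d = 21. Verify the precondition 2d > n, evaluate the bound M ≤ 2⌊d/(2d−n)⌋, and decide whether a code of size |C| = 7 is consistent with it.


Plotkin bound M ≤ 6; given |C| = 7 > bound (violated).

Check applicability: 2d = 42, n = 35.
2d − n = 7 > 0, so Plotkin applies.
Compute d/(2d−n) = 21/7 ≈ 3.0000.
⌊d/(2d−n)⌋ = 3.
Plotkin bound: M ≤ 2·3 = 6.
Given |C| = 7, check: VIOLATED.
This |C| is above the Plotkin bound, so no binary code with n = 35, d = 21 and 7 codewords exists.


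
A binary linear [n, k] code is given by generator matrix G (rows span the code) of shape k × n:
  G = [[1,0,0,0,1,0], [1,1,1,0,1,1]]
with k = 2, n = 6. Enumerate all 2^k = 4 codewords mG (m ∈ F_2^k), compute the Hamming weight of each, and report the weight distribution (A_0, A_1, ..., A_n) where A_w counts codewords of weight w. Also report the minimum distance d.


Weight distribution: A_0 = 1, A_2 = 1, A_3 = 1, A_5 = 1. Minimum distance d = 2.

Enumerate all 2^2 = 4 messages m ∈ F_2^2.
For each, compute codeword c = mG in F_2^6, then tally its weight.
  m = 00 → c = 000000, weight = 0.
  m = 10 → c = 100010, weight = 2.
  m = 01 → c = 111011, weight = 5.
  m = 11 → c = 011001, weight = 3.
Tally weights:
  weight 0: 1 codewords.
  weight 2: 1 codewords.
  weight 3: 1 codewords.
  weight 5: 1 codewords.
Minimum distance d = smallest w > 0 with A_w > 0 = 2.
Sanity: Σ A_w = 4 = 2^2 = 4 ✓.


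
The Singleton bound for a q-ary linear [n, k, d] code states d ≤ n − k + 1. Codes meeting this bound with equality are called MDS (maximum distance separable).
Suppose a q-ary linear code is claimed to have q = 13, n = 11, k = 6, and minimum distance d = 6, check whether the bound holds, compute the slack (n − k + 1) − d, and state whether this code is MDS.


Singleton RHS = n − k + 1 = 6, slack = 0, bound satisfied, MDS.

Singleton bound: d ≤ n − k + 1.
Here n = 11, k = 6, so n − k + 1 = 6.
Given d = 6, check d ≤ 6: YES.
Slack = (n − k + 1) − d = 0.
The code is MDS (slack = 0).
Description: the claimed parameters are [11, 6, 6]_13; such a code would be MDS (meets Singleton bound).


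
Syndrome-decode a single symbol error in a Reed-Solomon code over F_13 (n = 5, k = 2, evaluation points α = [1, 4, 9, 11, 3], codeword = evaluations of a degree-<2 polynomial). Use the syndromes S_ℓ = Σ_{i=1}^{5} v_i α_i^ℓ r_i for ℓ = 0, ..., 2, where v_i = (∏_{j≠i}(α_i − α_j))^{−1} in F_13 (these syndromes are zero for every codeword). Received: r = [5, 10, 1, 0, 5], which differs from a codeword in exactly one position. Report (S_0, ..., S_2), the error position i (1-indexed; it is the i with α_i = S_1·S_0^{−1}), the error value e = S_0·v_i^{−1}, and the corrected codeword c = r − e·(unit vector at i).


S = (5, 2, 6), error at position 5, error magnitude e = 1, c = [5, 10, 1, 0, 4].

Step 1: column multipliers v_i = (∏_{j≠i}(α_i − α_j))^{−1} mod 13.
  i = 1 (α = 1): (1−4)(1−9)(1−11)(1−3) = (−3)·(−8)·(−10)·(−2) = 480 ≡ 12, so v_1 = 12^{−1} = 12 (mod 13).
  i = 2 (α = 4): (4−1)(4−9)(4−11)(4−3) = 3·(−5)·(−7)·1 = 105 ≡ 1, so v_2 = 1^{−1} = 1 (mod 13).
  i = 3 (α = 9): (9−1)(9−4)(9−11)(9−3) = 8·5·(−2)·6 = −480 ≡ 1, so v_3 = 1^{−1} = 1 (mod 13).
  i = 4 (α = 11): (11−1)(11−4)(11−9)(11−3) = 10·7·2·8 = 1120 ≡ 2, so v_4 = 2^{−1} = 7 (mod 13).
  i = 5 (α = 3): (3−1)(3−4)(3−9)(3−11) = 2·(−1)·(−6)·(−8) = −96 ≡ 8, so v_5 = 8^{−1} = 5 (mod 13).
  v = [12, 1, 1, 7, 5].
Step 2: syndromes of r = [5, 10, 1, 0, 5] (all sums mod 13).
  S_0 = Σ v_i r_i = 12·5 + 1·10 + 1·1 + 7·0 + 5·5 = 96 ≡ 5.
  S_1 = Σ v_i α_i r_i = 12·1·5 + 1·4·10 + 1·9·1 + 7·11·0 + 5·3·5 = 184 ≡ 2.
  α_i^2 mod 13 = [1, 3, 3, 4, 9].
  S_2 = Σ v_i α_i^2 r_i = 12·1·5 + 1·3·10 + 1·3·1 + 7·4·0 + 5·9·5 = 318 ≡ 6.
  S = (5, 2, 6) ≠ 0, so r is not a codeword (an error is present).
Step 3: locate the error. For a single error e at position i, S_ℓ = v_i·e·α_i^ℓ, so α_err = S_1/S_0.
  S_0^{−1} = 5^{−1} = 8 (mod 13), so α_err = 2·8 = 16 ≡ 3 = α_5. Error position i = 5.
  Consistency check: S_2/S_1 = 6·7 = 42 ≡ 3 = α_err ✓ (single-error assumption holds).
Step 4: error magnitude e = S_0/v_5 = S_0·∏_{j≠5}(α_5 − α_j) = 5·8 = 40 ≡ 1 (mod 13).
Step 5: correct position 5: c_5 = r_5 − e = 5 − 1 ≡ 4 (mod 13). Hence c = [5, 10, 1, 0, 4].
  Check: interpolating c through the α_i gives m(x) = 12 + 6·x (degree < 2) with m(α_i) = c_i for every i, so c is indeed a codeword.


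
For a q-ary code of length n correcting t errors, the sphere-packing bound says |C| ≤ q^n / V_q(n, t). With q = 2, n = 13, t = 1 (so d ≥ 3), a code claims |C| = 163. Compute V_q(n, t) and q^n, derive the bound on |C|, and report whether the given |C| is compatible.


V_q(n, t) = 14, q^n = 8192, Hamming bound = 585, |C| = 163 ≤ bound (satisfied).

Step 1: Compute V_q(n, t) = Σ_{j=0}^1 C(n, j) (q−1)^j.
  j = 0: C(13,0)·(1)^0 = 1·1 = 1.
  j = 1: C(13,1)·(1)^1 = 13·1 = 13.
  V_q(n, t) = 1 + 13 = 14.
Step 2: q^n = 2^13 = 8192.
Step 3: Hamming bound ⌊q^n / V_q(n,t)⌋ = ⌊8192/14⌋ = 585.
Step 4: Compare |C| = 163 to 585: satisfied.
The claimed |C| lies below the Hamming bound.


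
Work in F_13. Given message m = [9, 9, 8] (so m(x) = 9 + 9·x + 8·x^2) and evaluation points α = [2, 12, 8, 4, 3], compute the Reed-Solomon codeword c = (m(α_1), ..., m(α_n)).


c = [7, 8, 8, 4, 4]

Message polynomial: m(x) = 9 + 9·x + 8·x^2 (mod 13).
For each evaluation point α_i, compute m(α_i) mod 13:
  α_1 = 2: Horner steps 8 → 12 → 7, so m(2) = 7.
  α_2 = 12: Horner steps 8 → 1 → 8, so m(12) = 8.
  α_3 = 8: Horner steps 8 → 8 → 8, so m(8) = 8.
  α_4 = 4: Horner steps 8 → 2 → 4, so m(4) = 4.
  α_5 = 3: Horner steps 8 → 7 → 4, so m(3) = 4.
Codeword c = [7, 8, 8, 4, 4] ∈ F_13^5.


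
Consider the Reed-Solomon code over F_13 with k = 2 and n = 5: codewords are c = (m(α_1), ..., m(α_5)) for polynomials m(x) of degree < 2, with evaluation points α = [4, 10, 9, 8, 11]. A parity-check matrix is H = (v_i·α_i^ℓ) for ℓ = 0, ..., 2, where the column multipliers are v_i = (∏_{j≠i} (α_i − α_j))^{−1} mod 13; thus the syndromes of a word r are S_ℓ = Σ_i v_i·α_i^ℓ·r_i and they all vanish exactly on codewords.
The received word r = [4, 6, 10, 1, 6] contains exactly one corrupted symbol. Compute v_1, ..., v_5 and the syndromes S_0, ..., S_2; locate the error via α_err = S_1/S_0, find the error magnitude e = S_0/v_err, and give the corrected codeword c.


S = (10, 6, 1), error at position 5, error magnitude e = 4, c = [4, 6, 10, 1, 2].

Step 1: column multipliers v_i = (∏_{j≠i}(α_i − α_j))^{−1} mod 13.
  i = 1 (α = 4): (4−10)(4−9)(4−8)(4−11) = (−6)·(−5)·(−4)·(−7) = 840 ≡ 8, so v_1 = 8^{−1} = 5 (mod 13).
  i = 2 (α = 10): (10−4)(10−9)(10−8)(10−11) = 6·1·2·(−1) = −12 ≡ 1, so v_2 = 1^{−1} = 1 (mod 13).
  i = 3 (α = 9): (9−4)(9−10)(9−8)(9−11) = 5·(−1)·1·(−2) = 10 ≡ 10, so v_3 = 10^{−1} = 4 (mod 13).
  i = 4 (α = 8): (8−4)(8−10)(8−9)(8−11) = 4·(−2)·(−1)·(−3) = −24 ≡ 2, so v_4 = 2^{−1} = 7 (mod 13).
  i = 5 (α = 11): (11−4)(11−10)(11−9)(11−8) = 7·1·2·3 = 42 ≡ 3, so v_5 = 3^{−1} = 9 (mod 13).
  v = [5, 1, 4, 7, 9].
Step 2: syndromes of r = [4, 6, 10, 1, 6] (all sums mod 13).
  S_0 = Σ v_i r_i = 5·4 + 1·6 + 4·10 + 7·1 + 9·6 = 127 ≡ 10.
  S_1 = Σ v_i α_i r_i = 5·4·4 + 1·10·6 + 4·9·10 + 7·8·1 + 9·11·6 = 1150 ≡ 6.
  α_i^2 mod 13 = [3, 9, 3, 12, 4].
  S_2 = Σ v_i α_i^2 r_i = 5·3·4 + 1·9·6 + 4·3·10 + 7·12·1 + 9·4·6 = 534 ≡ 1.
  S = (10, 6, 1) ≠ 0, so r is not a codeword (an error is present).
Step 3: locate the error. For a single error e at position i, S_ℓ = v_i·e·α_i^ℓ, so α_err = S_1/S_0.
  S_0^{−1} = 10^{−1} = 4 (mod 13), so α_err = 6·4 = 24 ≡ 11 = α_5. Error position i = 5.
  Consistency check: S_2/S_1 = 1·11 = 11 ≡ 11 = α_err ✓ (single-error assumption holds).
Step 4: error magnitude e = S_0/v_5 = S_0·∏_{j≠5}(α_5 − α_j) = 10·3 = 30 ≡ 4 (mod 13).
Step 5: correct position 5: c_5 = r_5 − e = 6 − 4 ≡ 2 (mod 13). Hence c = [4, 6, 10, 1, 2].
  Check: interpolating c through the α_i gives m(x) = 7 + 9·x (degree < 2) with m(α_i) = c_i for every i, so c is indeed a codeword.


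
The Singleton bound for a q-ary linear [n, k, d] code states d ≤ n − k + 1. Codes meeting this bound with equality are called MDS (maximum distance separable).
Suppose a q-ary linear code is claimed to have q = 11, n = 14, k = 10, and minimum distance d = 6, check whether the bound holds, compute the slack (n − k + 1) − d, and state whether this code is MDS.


Singleton RHS = n − k + 1 = 5, slack = -1, bound violated (no such code; not MDS).

Singleton bound: d ≤ n − k + 1.
Here n = 14, k = 10, so n − k + 1 = 5.
Given d = 6, check d ≤ 5: NO.
Slack = (n − k + 1) − d = -1.
The slack is negative: d = 6 exceeds n − k + 1 = 5 by 1, so the Singleton bound is violated and no linear [14, 10, 6]_11 code can exist. In particular it is not MDS (MDS requires d = n − k + 1 exactly).
Description: the claimed parameters are [14, 10, 6]_11; such a code would be impossible (violates the Singleton bound).


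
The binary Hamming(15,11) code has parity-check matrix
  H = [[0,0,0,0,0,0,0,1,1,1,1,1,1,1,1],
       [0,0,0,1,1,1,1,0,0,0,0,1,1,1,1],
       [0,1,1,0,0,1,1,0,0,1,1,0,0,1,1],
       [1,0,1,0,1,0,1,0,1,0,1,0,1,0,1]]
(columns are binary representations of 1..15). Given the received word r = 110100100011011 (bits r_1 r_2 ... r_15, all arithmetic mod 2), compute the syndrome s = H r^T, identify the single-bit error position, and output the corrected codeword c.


s = (0, 1, 1, 0)^T, error position = 6, corrected codeword c = 110101100011011

Compute s = H r^T mod 2 one row at a time:
  s_1 = 0 + 0 + 0 + 1 + 1 + 0 + 1 + 1 = 4 ≡ 0 (mod 2).
  s_2 = 1 + 0 + 0 + 1 + 1 + 0 + 1 + 1 = 5 ≡ 1 (mod 2).
  s_3 = 1 + 0 + 0 + 1 + 0 + 1 + 1 + 1 = 5 ≡ 1 (mod 2).
  s_4 = 1 + 0 + 0 + 1 + 0 + 1 + 0 + 1 = 4 ≡ 0 (mod 2).
s = (0, 1, 1, 0)^T — this equals column 6 of H (binary 0110), so error is at position 6.
Correct: flip bit 6 of r = 110100100011011 to get c = 110101100011011.


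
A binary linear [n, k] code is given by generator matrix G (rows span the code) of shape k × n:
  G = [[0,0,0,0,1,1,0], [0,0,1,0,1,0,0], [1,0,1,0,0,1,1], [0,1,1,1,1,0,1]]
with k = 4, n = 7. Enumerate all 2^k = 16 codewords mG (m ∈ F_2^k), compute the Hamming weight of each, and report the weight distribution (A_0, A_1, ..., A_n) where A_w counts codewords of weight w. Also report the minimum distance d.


Weight distribution: A_0 = 1, A_2 = 4, A_3 = 2, A_4 = 3, A_5 = 6. Minimum distance d = 2.

Enumerate all 2^4 = 16 messages m ∈ F_2^4.
For each, compute codeword c = mG in F_2^7, then tally its weight.
  m = 0000 → c = 0000000, weight = 0.
  m = 1000 → c = 0000110, weight = 2.
  m = 0100 → c = 0010100, weight = 2.
  m = 1100 → c = 0010010, weight = 2.
  m = 0010 → c = 1010011, weight = 4.
  m = 1010 → c = 1010101, weight = 4.
  m = 0110 → c = 1000111, weight = 4.
  m = 1110 → c = 1000001, weight = 2.
  m = 0001 → c = 0111101, weight = 5.
  m = 1001 → c = 0111011, weight = 5.
  m = 0101 → c = 0101001, weight = 3.
  m = 1101 → c = 0101111, weight = 5.
  m = 0011 → c = 1101110, weight = 5.
  m = 1011 → c = 1101000, weight = 3.
  m = 0111 → c = 1111010, weight = 5.
  m = 1111 → c = 1111100, weight = 5.
Tally weights:
  weight 0: 1 codewords.
  weight 2: 4 codewords.
  weight 3: 2 codewords.
  weight 4: 3 codewords.
  weight 5: 6 codewords.
Minimum distance d = smallest w > 0 with A_w > 0 = 2.
Sanity: Σ A_w = 16 = 2^4 = 16 ✓.


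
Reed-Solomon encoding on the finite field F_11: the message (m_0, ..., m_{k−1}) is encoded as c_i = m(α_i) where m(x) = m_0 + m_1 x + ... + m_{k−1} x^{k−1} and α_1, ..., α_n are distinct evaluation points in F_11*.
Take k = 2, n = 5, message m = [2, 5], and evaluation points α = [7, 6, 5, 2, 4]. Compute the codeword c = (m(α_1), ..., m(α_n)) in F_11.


c = [4, 10, 5, 1, 0]

Message polynomial: m(x) = 2 + 5·x (mod 11).
For each evaluation point α_i, compute m(α_i) mod 11:
  α_1 = 7: Horner steps 5 → 4, so m(7) = 4.
  α_2 = 6: Horner steps 5 → 10, so m(6) = 10.
  α_3 = 5: Horner steps 5 → 5, so m(5) = 5.
  α_4 = 2: Horner steps 5 → 1, so m(2) = 1.
  α_5 = 4: Horner steps 5 → 0, so m(4) = 0.
Codeword c = [4, 10, 5, 1, 0] ∈ F_11^5.


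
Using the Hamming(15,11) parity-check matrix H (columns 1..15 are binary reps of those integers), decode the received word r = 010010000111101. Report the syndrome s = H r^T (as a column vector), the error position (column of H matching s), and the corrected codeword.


s = (1, 0, 0, 0)^T, error position = 8, corrected codeword c = 010010010111101

Compute s = H r^T mod 2 one row at a time:
  s_1 = 0 + 0 + 1 + 1 + 1 + 1 + 0 + 1 = 5 ≡ 1 (mod 2).
  s_2 = 0 + 1 + 0 + 0 + 1 + 1 + 0 + 1 = 4 ≡ 0 (mod 2).
  s_3 = 1 + 0 + 0 + 0 + 1 + 1 + 0 + 1 = 4 ≡ 0 (mod 2).
  s_4 = 0 + 0 + 1 + 0 + 0 + 1 + 1 + 1 = 4 ≡ 0 (mod 2).
s = (1, 0, 0, 0)^T — this equals column 8 of H (binary 1000), so error is at position 8.
Correct: flip bit 8 of r = 010010000111101 to get c = 010010010111101.


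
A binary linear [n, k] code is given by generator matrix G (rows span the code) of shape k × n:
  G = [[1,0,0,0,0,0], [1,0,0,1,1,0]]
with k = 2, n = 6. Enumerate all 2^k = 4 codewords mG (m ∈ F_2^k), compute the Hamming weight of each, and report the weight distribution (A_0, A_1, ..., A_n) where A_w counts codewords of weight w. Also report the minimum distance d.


Weight distribution: A_0 = 1, A_1 = 1, A_2 = 1, A_3 = 1. Minimum distance d = 1.

Enumerate all 2^2 = 4 messages m ∈ F_2^2.
For each, compute codeword c = mG in F_2^6, then tally its weight.
  m = 00 → c = 000000, weight = 0.
  m = 10 → c = 100000, weight = 1.
  m = 01 → c = 100110, weight = 3.
  m = 11 → c = 000110, weight = 2.
Tally weights:
  weight 0: 1 codewords.
  weight 1: 1 codewords.
  weight 2: 1 codewords.
  weight 3: 1 codewords.
Minimum distance d = smallest w > 0 with A_w > 0 = 1.
Sanity: Σ A_w = 4 = 2^2 = 4 ✓.


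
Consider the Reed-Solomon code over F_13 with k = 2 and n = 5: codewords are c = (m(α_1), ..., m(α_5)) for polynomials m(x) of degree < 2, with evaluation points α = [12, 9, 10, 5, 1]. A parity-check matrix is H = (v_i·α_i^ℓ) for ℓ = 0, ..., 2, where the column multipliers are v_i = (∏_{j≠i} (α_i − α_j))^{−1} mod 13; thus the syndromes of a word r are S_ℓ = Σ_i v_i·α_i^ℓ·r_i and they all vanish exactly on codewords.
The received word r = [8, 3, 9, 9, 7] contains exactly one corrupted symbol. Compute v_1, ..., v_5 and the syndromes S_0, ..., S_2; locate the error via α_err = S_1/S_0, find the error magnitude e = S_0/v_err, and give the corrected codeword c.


S = (9, 6, 4), error at position 4, error magnitude e = 4, c = [8, 3, 9, 5, 7].

Step 1: column multipliers v_i = (∏_{j≠i}(α_i − α_j))^{−1} mod 13.
  i = 1 (α = 12): (12−9)(12−10)(12−5)(12−1) = 3·2·7·11 = 462 ≡ 7, so v_1 = 7^{−1} = 2 (mod 13).
  i = 2 (α = 9): (9−12)(9−10)(9−5)(9−1) = (−3)·(−1)·4·8 = 96 ≡ 5, so v_2 = 5^{−1} = 8 (mod 13).
  i = 3 (α = 10): (10−12)(10−9)(10−5)(10−1) = (−2)·1·5·9 = −90 ≡ 1, so v_3 = 1^{−1} = 1 (mod 13).
  i = 4 (α = 5): (5−12)(5−9)(5−10)(5−1) = (−7)·(−4)·(−5)·4 = −560 ≡ 12, so v_4 = 12^{−1} = 12 (mod 13).
  i = 5 (α = 1): (1−12)(1−9)(1−10)(1−5) = (−11)·(−8)·(−9)·(−4) = 3168 ≡ 9, so v_5 = 9^{−1} = 3 (mod 13).
  v = [2, 8, 1, 12, 3].
Step 2: syndromes of r = [8, 3, 9, 9, 7] (all sums mod 13).
  S_0 = Σ v_i r_i = 2·8 + 8·3 + 1·9 + 12·9 + 3·7 = 178 ≡ 9.
  S_1 = Σ v_i α_i r_i = 2·12·8 + 8·9·3 + 1·10·9 + 12·5·9 + 3·1·7 = 1059 ≡ 6.
  α_i^2 mod 13 = [1, 3, 9, 12, 1].
  S_2 = Σ v_i α_i^2 r_i = 2·1·8 + 8·3·3 + 1·9·9 + 12·12·9 + 3·1·7 = 1486 ≡ 4.
  S = (9, 6, 4) ≠ 0, so r is not a codeword (an error is present).
Step 3: locate the error. For a single error e at position i, S_ℓ = v_i·e·α_i^ℓ, so α_err = S_1/S_0.
  S_0^{−1} = 9^{−1} = 3 (mod 13), so α_err = 6·3 = 18 ≡ 5 = α_4. Error position i = 4.
  Consistency check: S_2/S_1 = 4·11 = 44 ≡ 5 = α_err ✓ (single-error assumption holds).
Step 4: error magnitude e = S_0/v_4 = S_0·∏_{j≠4}(α_4 − α_j) = 9·12 = 108 ≡ 4 (mod 13).
Step 5: correct position 4: c_4 = r_4 − e = 9 − 4 ≡ 5 (mod 13). Hence c = [8, 3, 9, 5, 7].
  Check: interpolating c through the α_i gives m(x) = 1 + 6·x (degree < 2) with m(α_i) = c_i for every i, so c is indeed a codeword.


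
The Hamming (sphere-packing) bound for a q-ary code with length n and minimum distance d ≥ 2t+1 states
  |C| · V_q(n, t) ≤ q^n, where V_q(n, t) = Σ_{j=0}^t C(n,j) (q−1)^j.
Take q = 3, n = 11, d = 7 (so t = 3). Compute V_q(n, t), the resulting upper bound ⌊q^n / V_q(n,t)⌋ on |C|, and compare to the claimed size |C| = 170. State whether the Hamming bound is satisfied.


V_q(n, t) = 1563, q^n = 177147, Hamming bound = 113, |C| = 170 > bound (violated).

Step 1: Compute V_q(n, t) = Σ_{j=0}^3 C(n, j) (q−1)^j.
  j = 0: C(11,0)·(2)^0 = 1·1 = 1.
  j = 1: C(11,1)·(2)^1 = 11·2 = 22.
  j = 2: C(11,2)·(2)^2 = 55·4 = 220.
  j = 3: C(11,3)·(2)^3 = 165·8 = 1320.
  V_q(n, t) = 1 + 22 + 220 + 1320 = 1563.
Step 2: q^n = 3^11 = 177147.
Step 3: Hamming bound ⌊q^n / V_q(n,t)⌋ = ⌊177147/1563⌋ = 113.
Step 4: Compare |C| = 170 to 113: violated.
The claimed |C| lies above the Hamming bound, so no 3-ary code of length 11 with d ≥ 7 can have 170 codewords.


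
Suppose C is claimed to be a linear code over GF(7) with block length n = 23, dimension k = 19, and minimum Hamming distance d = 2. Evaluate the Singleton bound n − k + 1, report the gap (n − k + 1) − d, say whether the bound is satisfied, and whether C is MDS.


Singleton RHS = n − k + 1 = 5, slack = 3, bound satisfied, not MDS.

Singleton bound: d ≤ n − k + 1.
Here n = 23, k = 19, so n − k + 1 = 5.
Given d = 2, check d ≤ 5: YES.
Slack = (n − k + 1) − d = 3.
The code is NOT MDS (slack = 3 > 0).
Description: the claimed parameters are [23, 19, 2]_7; such a code would be non-MDS.


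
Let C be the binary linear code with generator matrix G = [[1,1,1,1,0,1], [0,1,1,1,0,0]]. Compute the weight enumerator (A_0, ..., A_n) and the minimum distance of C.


Weight distribution: A_0 = 1, A_2 = 1, A_3 = 1, A_5 = 1. Minimum distance d = 2.

Enumerate all 2^2 = 4 messages m ∈ F_2^2.
For each, compute codeword c = mG in F_2^6, then tally its weight.
  m = 00 → c = 000000, weight = 0.
  m = 10 → c = 111101, weight = 5.
  m = 01 → c = 011100, weight = 3.
  m = 11 → c = 100001, weight = 2.
Tally weights:
  weight 0: 1 codewords.
  weight 2: 1 codewords.
  weight 3: 1 codewords.
  weight 5: 1 codewords.
Minimum distance d = smallest w > 0 with A_w > 0 = 2.
Sanity: Σ A_w = 4 = 2^2 = 4 ✓.


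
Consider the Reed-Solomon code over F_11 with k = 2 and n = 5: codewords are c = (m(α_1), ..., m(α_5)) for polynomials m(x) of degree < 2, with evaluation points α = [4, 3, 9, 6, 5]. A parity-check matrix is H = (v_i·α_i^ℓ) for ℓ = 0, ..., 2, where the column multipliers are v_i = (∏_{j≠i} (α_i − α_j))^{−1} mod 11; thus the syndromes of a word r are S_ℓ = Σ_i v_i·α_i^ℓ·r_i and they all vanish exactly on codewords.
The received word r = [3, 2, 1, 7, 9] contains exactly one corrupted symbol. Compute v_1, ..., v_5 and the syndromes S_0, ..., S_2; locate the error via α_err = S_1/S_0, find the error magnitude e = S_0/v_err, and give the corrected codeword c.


S = (3, 1, 4), error at position 1, error magnitude e = 3, c = [0, 2, 1, 7, 9].

Step 1: column multipliers v_i = (∏_{j≠i}(α_i − α_j))^{−1} mod 11.
  i = 1 (α = 4): (4−3)(4−9)(4−6)(4−5) = 1·(−5)·(−2)·(−1) = −10 ≡ 1, so v_1 = 1^{−1} = 1 (mod 11).
  i = 2 (α = 3): (3−4)(3−9)(3−6)(3−5) = (−1)·(−6)·(−3)·(−2) = 36 ≡ 3, so v_2 = 3^{−1} = 4 (mod 11).
  i = 3 (α = 9): (9−4)(9−3)(9−6)(9−5) = 5·6·3·4 = 360 ≡ 8, so v_3 = 8^{−1} = 7 (mod 11).
  i = 4 (α = 6): (6−4)(6−3)(6−9)(6−5) = 2·3·(−3)·1 = −18 ≡ 4, so v_4 = 4^{−1} = 3 (mod 11).
  i = 5 (α = 5): (5−4)(5−3)(5−9)(5−6) = 1·2·(−4)·(−1) = 8 ≡ 8, so v_5 = 8^{−1} = 7 (mod 11).
  v = [1, 4, 7, 3, 7].
Step 2: syndromes of r = [3, 2, 1, 7, 9] (all sums mod 11).
  S_0 = Σ v_i r_i = 1·3 + 4·2 + 7·1 + 3·7 + 7·9 = 102 ≡ 3.
  S_1 = Σ v_i α_i r_i = 1·4·3 + 4·3·2 + 7·9·1 + 3·6·7 + 7·5·9 = 540 ≡ 1.
  α_i^2 mod 11 = [5, 9, 4, 3, 3].
  S_2 = Σ v_i α_i^2 r_i = 1·5·3 + 4·9·2 + 7·4·1 + 3·3·7 + 7·3·9 = 367 ≡ 4.
  S = (3, 1, 4) ≠ 0, so r is not a codeword (an error is present).
Step 3: locate the error. For a single error e at position i, S_ℓ = v_i·e·α_i^ℓ, so α_err = S_1/S_0.
  S_0^{−1} = 3^{−1} = 4 (mod 11), so α_err = 1·4 = 4 ≡ 4 = α_1. Error position i = 1.
  Consistency check: S_2/S_1 = 4·1 = 4 ≡ 4 = α_err ✓ (single-error assumption holds).
Step 4: error magnitude e = S_0/v_1 = S_0·∏_{j≠1}(α_1 − α_j) = 3·1 = 3 ≡ 3 (mod 11).
Step 5: correct position 1: c_1 = r_1 − e = 3 − 3 ≡ 0 (mod 11). Hence c = [0, 2, 1, 7, 9].
  Check: interpolating c through the α_i gives m(x) = 8 + 9·x (degree < 2) with m(α_i) = c_i for every i, so c is indeed a codeword.
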